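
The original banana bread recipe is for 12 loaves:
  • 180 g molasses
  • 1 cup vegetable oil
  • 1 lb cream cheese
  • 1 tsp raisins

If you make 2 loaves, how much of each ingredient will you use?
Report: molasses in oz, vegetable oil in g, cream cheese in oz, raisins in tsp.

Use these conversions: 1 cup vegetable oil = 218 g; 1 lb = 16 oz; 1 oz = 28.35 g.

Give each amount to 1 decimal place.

molasses: 1.1 oz; vegetable oil: 36.3 g; cream cheese: 2.7 oz; raisins: 0.2 tsp

Scaling factor: 2/12 = 1/6.
molasses: 180 g × 1/6 ÷ 28.35 g/oz ≈ 1.1 oz
vegetable oil: 1 cup × 1/6 × 218 g/cup ≈ 36.3 g
cream cheese: 1 lb × 1/6 × 16 oz/lb ≈ 2.7 oz
raisins: 1 tsp × 1/6 ≈ 0.2 tsp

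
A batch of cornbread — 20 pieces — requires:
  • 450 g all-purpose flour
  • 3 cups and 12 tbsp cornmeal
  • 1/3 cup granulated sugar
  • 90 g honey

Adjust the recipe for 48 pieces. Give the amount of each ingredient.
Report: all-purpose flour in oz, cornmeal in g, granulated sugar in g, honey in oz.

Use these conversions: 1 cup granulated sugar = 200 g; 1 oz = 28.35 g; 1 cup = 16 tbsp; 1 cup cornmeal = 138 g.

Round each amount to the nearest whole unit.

Scaling factor: 48/20 = 12/5 = 2.4.
all-purpose flour: 450 g × 12/5 ÷ 28.35 g/oz ≈ 38 oz
cornmeal: (3 cup + 12 tbsp = 3.75 cup) × 12/5 × 138 g/cup = 1242 g
granulated sugar: 1/3 cup × 12/5 × 200 g/cup = 160 g
honey: 90 g × 12/5 ÷ 28.35 g/oz ≈ 8 oz

all-purpose flour: 38 oz; cornmeal: 1242 g; granulated sugar: 160 g; honey: 8 oz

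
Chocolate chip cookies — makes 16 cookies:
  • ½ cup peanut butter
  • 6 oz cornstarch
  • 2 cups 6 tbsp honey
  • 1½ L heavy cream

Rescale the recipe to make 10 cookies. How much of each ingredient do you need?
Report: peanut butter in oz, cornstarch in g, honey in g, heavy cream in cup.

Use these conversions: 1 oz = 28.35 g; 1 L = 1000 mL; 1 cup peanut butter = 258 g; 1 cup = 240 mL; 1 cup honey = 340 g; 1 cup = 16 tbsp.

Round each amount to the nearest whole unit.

Scaling factor: 10/16 = 5/8 = 0.625.
peanut butter: 0.5 cup × 5/8 × 258 g/cup ÷ 28.35 g/oz ≈ 3 oz
cornstarch: 6 oz × 5/8 × 28.35 g/oz ≈ 106 g
honey: (2 cup + 6 tbsp = 2.375 cup) × 5/8 × 340 g/cup ≈ 505 g
heavy cream: 1.5 L × 5/8 × 1000 mL/L ÷ 240 mL/cup ≈ 4 cup

peanut butter: 3 oz; cornstarch: 106 g; honey: 505 g; heavy cream: 4 cup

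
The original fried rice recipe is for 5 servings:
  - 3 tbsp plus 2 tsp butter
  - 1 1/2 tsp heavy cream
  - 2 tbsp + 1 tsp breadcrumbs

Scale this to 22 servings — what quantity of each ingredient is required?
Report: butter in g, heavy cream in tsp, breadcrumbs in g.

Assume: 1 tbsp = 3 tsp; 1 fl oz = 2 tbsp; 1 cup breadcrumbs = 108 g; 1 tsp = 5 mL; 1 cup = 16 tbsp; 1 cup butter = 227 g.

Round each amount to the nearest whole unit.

Scaling factor: 22/5 = 4.4.
butter: (3 tbsp + 2 tsp = 11/3 tbsp) × 22/5 ÷ 16 tbsp/cup × 227 g/cup ≈ 229 g
heavy cream: 1.5 tsp × 22/5 ≈ 7 tsp
breadcrumbs: (2 tbsp + 1 tsp = 7/3 tbsp) × 22/5 ÷ 16 tbsp/cup × 108 g/cup ≈ 69 g

butter: 229 g; heavy cream: 7 tsp; breadcrumbs: 69 g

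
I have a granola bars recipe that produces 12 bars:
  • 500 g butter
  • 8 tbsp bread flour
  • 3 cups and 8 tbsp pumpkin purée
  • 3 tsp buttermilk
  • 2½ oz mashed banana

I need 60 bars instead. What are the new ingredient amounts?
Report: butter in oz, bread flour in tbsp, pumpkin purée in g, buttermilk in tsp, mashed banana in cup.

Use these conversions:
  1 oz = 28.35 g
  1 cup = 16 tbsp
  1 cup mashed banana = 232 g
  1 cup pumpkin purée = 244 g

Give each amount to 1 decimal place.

butter: 88.2 oz; bread flour: 40.0 tbsp; pumpkin purée: 4270.0 g; buttermilk: 15.0 tsp; mashed banana: 1.5 cup

Scaling factor: 60/12 = 5.
butter: 500 g × 5 ÷ 28.35 g/oz ≈ 88.2 oz
bread flour: 8 tbsp × 5 = 40.0 tbsp
pumpkin purée: (3 cup + 8 tbsp = 3.5 cup) × 5 × 244 g/cup = 4270.0 g
buttermilk: 3 tsp × 5 = 15.0 tsp
mashed banana: 2.5 oz × 5 × 28.35 g/oz ÷ 232 g/cup ≈ 1.5 cup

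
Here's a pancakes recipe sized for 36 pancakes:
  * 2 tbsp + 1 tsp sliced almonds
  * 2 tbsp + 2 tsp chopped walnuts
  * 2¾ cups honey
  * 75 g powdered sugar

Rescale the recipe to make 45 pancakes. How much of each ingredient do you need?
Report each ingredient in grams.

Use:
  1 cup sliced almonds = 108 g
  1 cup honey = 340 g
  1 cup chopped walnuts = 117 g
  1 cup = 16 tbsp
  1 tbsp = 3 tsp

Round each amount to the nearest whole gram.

sliced almonds: 20 g; chopped walnuts: 24 g; honey: 1169 g; powdered sugar: 94 g

Scaling factor: 45/36 = 5/4 = 1.25.
sliced almonds: (2 tbsp + 1 tsp = 7/3 tbsp) × 5/4 ÷ 16 tbsp/cup × 108 g/cup ≈ 20 g
chopped walnuts: (2 tbsp + 2 tsp = 8/3 tbsp) × 5/4 ÷ 16 tbsp/cup × 117 g/cup ≈ 24 g
honey: 2.75 cup × 5/4 × 340 g/cup ≈ 1169 g
powdered sugar: 75 g × 5/4 ≈ 94 g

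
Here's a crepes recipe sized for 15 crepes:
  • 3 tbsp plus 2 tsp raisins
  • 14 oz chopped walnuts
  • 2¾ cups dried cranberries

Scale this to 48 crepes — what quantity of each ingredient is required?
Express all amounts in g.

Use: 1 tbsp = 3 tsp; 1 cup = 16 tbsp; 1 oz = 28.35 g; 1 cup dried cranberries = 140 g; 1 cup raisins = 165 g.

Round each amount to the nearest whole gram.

raisins: 121 g; chopped walnuts: 1270 g; dried cranberries: 1232 g

Scaling factor: 48/15 = 16/5 = 3.2.
raisins: (3 tbsp + 2 tsp = 11/3 tbsp) × 16/5 ÷ 16 tbsp/cup × 165 g/cup = 121 g
chopped walnuts: 14 oz × 16/5 × 28.35 g/oz ≈ 1270 g
dried cranberries: 2.75 cup × 16/5 × 140 g/cup = 1232 g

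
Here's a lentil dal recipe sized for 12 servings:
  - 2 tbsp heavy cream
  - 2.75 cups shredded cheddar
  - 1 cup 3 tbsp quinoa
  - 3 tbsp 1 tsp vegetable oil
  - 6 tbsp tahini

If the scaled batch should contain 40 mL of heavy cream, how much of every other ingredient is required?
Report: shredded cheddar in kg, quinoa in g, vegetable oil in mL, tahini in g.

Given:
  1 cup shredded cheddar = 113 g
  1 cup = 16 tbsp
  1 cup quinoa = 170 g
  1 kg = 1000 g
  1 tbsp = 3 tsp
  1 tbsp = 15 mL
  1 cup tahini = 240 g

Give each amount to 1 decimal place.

shredded cheddar: 0.4 kg; quinoa: 269.2 g; vegetable oil: 66.7 mL; tahini: 120.0 g

The original recipe has 30 mL of heavy cream, so the scaling factor is 40 ÷ 30 = 4/3.
shredded cheddar: 2.75 cup × 4/3 × 113 g/cup ÷ 1000 g/kg ≈ 0.4 kg
quinoa: (1 cup + 3 tbsp = 1.1875 cup) × 4/3 × 170 g/cup ≈ 269.2 g
vegetable oil: (3 tbsp + 1 tsp = 10/3 tbsp) × 4/3 × 15 mL/tbsp ≈ 66.7 mL
tahini: 6 tbsp × 4/3 ÷ 16 tbsp/cup × 240 g/cup = 120.0 g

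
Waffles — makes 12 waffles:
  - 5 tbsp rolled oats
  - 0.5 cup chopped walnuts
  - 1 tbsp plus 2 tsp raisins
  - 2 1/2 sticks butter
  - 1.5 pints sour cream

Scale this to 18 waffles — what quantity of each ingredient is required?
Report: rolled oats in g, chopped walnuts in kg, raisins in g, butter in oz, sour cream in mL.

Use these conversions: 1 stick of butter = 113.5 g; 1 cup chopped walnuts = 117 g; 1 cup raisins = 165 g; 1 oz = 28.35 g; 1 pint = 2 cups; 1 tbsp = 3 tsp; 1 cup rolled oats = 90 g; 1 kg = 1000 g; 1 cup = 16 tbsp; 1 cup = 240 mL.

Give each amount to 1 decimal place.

rolled oats: 42.2 g; chopped walnuts: 0.1 kg; raisins: 25.8 g; butter: 15.0 oz; sour cream: 1080.0 mL

Scaling factor: 18/12 = 3/2 = 1.5.
rolled oats: 5 tbsp × 3/2 ÷ 16 tbsp/cup × 90 g/cup ≈ 42.2 g
chopped walnuts: 0.5 cup × 3/2 × 117 g/cup ÷ 1000 g/kg ≈ 0.1 kg
raisins: (1 tbsp + 2 tsp = 5/3 tbsp) × 3/2 ÷ 16 tbsp/cup × 165 g/cup ≈ 25.8 g
butter: 2.5 stick × 3/2 × 113.5 g/stick ÷ 28.35 g/oz ≈ 15.0 oz
sour cream: 1.5 pint × 3/2 × 2 cup/pint × 240 mL/cup = 1080.0 mL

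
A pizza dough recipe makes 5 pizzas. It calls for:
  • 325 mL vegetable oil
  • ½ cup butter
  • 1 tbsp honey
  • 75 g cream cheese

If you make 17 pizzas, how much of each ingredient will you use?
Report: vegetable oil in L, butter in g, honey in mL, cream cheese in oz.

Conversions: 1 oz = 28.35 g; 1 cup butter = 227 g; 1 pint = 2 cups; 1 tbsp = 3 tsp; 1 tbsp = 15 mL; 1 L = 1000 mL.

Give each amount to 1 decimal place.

vegetable oil: 1.1 L; butter: 385.9 g; honey: 51.0 mL; cream cheese: 9.0 oz

Scaling factor: 17/5 = 3.4.
vegetable oil: 325 mL × 17/5 ÷ 1000 mL/L ≈ 1.1 L
butter: 0.5 cup × 17/5 × 227 g/cup = 385.9 g
honey: 1 tbsp × 17/5 × 15 mL/tbsp = 51.0 mL
cream cheese: 75 g × 17/5 ÷ 28.35 g/oz ≈ 9.0 oz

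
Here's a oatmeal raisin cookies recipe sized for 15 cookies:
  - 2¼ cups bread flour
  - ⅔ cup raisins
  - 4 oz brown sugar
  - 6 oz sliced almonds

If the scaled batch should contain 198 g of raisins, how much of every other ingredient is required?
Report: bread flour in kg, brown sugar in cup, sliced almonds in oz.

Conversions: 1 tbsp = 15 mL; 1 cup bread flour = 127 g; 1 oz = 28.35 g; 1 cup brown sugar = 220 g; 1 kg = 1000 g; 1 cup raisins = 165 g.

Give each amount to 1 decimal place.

The original recipe has 110 g of raisins, so the scaling factor is 198 ÷ 110 = 9/5 = 1.8.
bread flour: 2.25 cup × 9/5 × 127 g/cup ÷ 1000 g/kg ≈ 0.5 kg
brown sugar: 4 oz × 9/5 × 28.35 g/oz ÷ 220 g/cup ≈ 0.9 cup
sliced almonds: 6 oz × 9/5 = 10.8 oz

bread flour: 0.5 kg; brown sugar: 0.9 cup; sliced almonds: 10.8 oz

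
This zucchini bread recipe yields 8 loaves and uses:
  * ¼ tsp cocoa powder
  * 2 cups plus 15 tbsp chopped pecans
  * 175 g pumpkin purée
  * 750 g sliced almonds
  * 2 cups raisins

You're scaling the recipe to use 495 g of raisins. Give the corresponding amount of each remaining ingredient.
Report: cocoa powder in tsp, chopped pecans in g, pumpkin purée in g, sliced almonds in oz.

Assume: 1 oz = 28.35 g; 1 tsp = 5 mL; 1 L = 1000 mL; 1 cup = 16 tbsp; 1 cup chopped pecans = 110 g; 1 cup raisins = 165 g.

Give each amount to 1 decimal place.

cocoa powder: 0.4 tsp; chopped pecans: 484.7 g; pumpkin purée: 262.5 g; sliced almonds: 39.7 oz

The original recipe has 330 g of raisins, so the scaling factor is 495 ÷ 330 = 3/2 = 1.5.
cocoa powder: 0.25 tsp × 3/2 ≈ 0.4 tsp
chopped pecans: (2 cup + 15 tbsp = 2.9375 cup) × 3/2 × 110 g/cup ≈ 484.7 g
pumpkin purée: 175 g × 3/2 = 262.5 g
sliced almonds: 750 g × 3/2 ÷ 28.35 g/oz ≈ 39.7 oz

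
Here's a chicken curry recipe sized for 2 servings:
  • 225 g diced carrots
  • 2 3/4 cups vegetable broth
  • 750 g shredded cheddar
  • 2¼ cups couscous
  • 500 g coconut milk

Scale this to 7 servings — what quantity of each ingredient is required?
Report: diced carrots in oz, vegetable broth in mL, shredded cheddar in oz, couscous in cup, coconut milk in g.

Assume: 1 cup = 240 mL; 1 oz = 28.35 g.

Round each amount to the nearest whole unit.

Scaling factor: 7/2 = 3.5.
diced carrots: 225 g × 7/2 ÷ 28.35 g/oz ≈ 28 oz
vegetable broth: 2.75 cup × 7/2 × 240 mL/cup = 2310 mL
shredded cheddar: 750 g × 7/2 ÷ 28.35 g/oz ≈ 93 oz
couscous: 2.25 cup × 7/2 ≈ 8 cup
coconut milk: 500 g × 7/2 = 1750 g

diced carrots: 28 oz; vegetable broth: 2310 mL; shredded cheddar: 93 oz; couscous: 8 cup; coconut milk: 1750 g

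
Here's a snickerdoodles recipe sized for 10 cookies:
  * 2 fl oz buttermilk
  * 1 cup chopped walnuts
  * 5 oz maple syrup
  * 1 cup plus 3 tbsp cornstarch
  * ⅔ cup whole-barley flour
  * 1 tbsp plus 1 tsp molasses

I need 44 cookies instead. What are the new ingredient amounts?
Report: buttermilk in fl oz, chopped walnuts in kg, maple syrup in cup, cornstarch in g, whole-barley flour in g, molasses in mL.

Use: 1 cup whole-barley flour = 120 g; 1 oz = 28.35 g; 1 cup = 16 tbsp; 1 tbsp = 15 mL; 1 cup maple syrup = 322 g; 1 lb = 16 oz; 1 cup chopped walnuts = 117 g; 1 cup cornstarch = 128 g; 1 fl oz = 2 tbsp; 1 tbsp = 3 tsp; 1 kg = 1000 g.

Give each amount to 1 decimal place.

Scaling factor: 44/10 = 22/5 = 4.4.
buttermilk: 2 fl oz × 22/5 = 8.8 fl oz
chopped walnuts: 1 cup × 22/5 × 117 g/cup ÷ 1000 g/kg ≈ 0.5 kg
maple syrup: 5 oz × 22/5 × 28.35 g/oz ÷ 322 g/cup ≈ 1.9 cup
cornstarch: (1 cup + 3 tbsp = 1.1875 cup) × 22/5 × 128 g/cup = 668.8 g
whole-barley flour: 2/3 cup × 22/5 × 120 g/cup = 352.0 g
molasses: (1 tbsp + 1 tsp = 4/3 tbsp) × 22/5 × 15 mL/tbsp = 88.0 mL

buttermilk: 8.8 fl oz; chopped walnuts: 0.5 kg; maple syrup: 1.9 cup; cornstarch: 668.8 g; whole-barley flour: 352.0 g; molasses: 88.0 mL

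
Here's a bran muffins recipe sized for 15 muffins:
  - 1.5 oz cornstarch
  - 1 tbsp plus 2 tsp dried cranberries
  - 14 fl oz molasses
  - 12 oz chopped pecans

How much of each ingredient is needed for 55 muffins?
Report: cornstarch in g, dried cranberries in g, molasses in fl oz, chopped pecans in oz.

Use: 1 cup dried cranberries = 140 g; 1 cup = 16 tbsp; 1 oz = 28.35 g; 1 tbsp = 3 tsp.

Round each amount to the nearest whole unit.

Scaling factor: 55/15 = 11/3.
cornstarch: 1.5 oz × 11/3 × 28.35 g/oz ≈ 156 g
dried cranberries: (1 tbsp + 2 tsp = 5/3 tbsp) × 11/3 ÷ 16 tbsp/cup × 140 g/cup ≈ 53 g
molasses: 14 fl oz × 11/3 ≈ 51 fl oz
chopped pecans: 12 oz × 11/3 = 44 oz

cornstarch: 156 g; dried cranberries: 53 g; molasses: 51 fl oz; chopped pecans: 44 oz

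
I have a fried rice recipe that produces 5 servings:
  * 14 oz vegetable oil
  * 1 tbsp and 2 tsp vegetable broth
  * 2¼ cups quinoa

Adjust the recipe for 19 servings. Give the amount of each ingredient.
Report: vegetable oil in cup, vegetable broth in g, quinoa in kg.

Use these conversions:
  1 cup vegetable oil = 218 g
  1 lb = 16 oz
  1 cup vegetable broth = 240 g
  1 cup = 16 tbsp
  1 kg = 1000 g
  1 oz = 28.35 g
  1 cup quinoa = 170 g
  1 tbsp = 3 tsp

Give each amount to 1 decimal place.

vegetable oil: 6.9 cup; vegetable broth: 95.0 g; quinoa: 1.5 kg

Scaling factor: 19/5 = 3.8.
vegetable oil: 14 oz × 19/5 × 28.35 g/oz ÷ 218 g/cup ≈ 6.9 cup
vegetable broth: (1 tbsp + 2 tsp = 5/3 tbsp) × 19/5 ÷ 16 tbsp/cup × 240 g/cup = 95.0 g
quinoa: 2.25 cup × 19/5 × 170 g/cup ÷ 1000 g/kg ≈ 1.5 kg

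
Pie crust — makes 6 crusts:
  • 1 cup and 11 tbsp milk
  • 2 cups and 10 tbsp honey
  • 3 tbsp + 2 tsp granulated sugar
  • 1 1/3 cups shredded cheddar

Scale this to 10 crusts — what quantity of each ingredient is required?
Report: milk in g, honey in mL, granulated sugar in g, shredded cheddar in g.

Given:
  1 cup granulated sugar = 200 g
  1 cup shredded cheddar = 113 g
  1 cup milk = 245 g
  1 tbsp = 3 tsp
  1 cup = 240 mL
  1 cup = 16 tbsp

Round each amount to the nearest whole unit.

Scaling factor: 10/6 = 5/3.
milk: (1 cup + 11 tbsp = 1.6875 cup) × 5/3 × 245 g/cup ≈ 689 g
honey: (2 cup + 10 tbsp = 2.625 cup) × 5/3 × 240 mL/cup = 1050 mL
granulated sugar: (3 tbsp + 2 tsp = 11/3 tbsp) × 5/3 ÷ 16 tbsp/cup × 200 g/cup ≈ 76 g
shredded cheddar: 4/3 cup × 5/3 × 113 g/cup ≈ 251 g

milk: 689 g; honey: 1050 mL; granulated sugar: 76 g; shredded cheddar: 251 g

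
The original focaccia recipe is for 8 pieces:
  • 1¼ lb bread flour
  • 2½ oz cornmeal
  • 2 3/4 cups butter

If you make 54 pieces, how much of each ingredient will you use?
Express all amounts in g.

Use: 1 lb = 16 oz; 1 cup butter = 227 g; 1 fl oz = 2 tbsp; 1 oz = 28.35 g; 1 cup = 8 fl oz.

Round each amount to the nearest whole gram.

Scaling factor: 54/8 = 27/4 = 6.75.
bread flour: 1.25 lb × 27/4 × 16 oz/lb × 28.35 g/oz ≈ 3827 g
cornmeal: 2.5 oz × 27/4 × 28.35 g/oz ≈ 478 g
butter: 2.75 cup × 27/4 × 227 g/cup ≈ 4214 g

bread flour: 3827 g; cornmeal: 478 g; butter: 4214 g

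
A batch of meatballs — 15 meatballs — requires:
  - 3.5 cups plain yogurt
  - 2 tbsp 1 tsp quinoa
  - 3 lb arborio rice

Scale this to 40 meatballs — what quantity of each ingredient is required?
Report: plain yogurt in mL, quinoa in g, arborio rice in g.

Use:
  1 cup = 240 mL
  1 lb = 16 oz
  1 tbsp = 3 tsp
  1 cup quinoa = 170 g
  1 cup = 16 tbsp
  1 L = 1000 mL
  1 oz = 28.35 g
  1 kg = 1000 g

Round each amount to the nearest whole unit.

plain yogurt: 2240 mL; quinoa: 66 g; arborio rice: 3629 g

Scaling factor: 40/15 = 8/3.
plain yogurt: 3.5 cup × 8/3 × 240 mL/cup = 2240 mL
quinoa: (2 tbsp + 1 tsp = 7/3 tbsp) × 8/3 ÷ 16 tbsp/cup × 170 g/cup ≈ 66 g
arborio rice: 3 lb × 8/3 × 16 oz/lb × 28.35 g/oz ≈ 3629 g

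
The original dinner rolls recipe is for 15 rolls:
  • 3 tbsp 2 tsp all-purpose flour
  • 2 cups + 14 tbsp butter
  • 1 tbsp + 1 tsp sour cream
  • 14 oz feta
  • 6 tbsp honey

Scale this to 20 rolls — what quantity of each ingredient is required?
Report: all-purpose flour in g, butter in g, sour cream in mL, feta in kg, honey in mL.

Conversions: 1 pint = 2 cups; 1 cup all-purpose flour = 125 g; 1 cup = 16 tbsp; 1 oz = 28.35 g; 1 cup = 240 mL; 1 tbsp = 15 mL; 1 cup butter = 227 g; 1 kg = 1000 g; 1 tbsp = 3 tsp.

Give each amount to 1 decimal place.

all-purpose flour: 38.2 g; butter: 870.2 g; sour cream: 26.7 mL; feta: 0.5 kg; honey: 120.0 mL

Scaling factor: 20/15 = 4/3.
all-purpose flour: (3 tbsp + 2 tsp = 11/3 tbsp) × 4/3 ÷ 16 tbsp/cup × 125 g/cup ≈ 38.2 g
butter: (2 cup + 14 tbsp = 2.875 cup) × 4/3 × 227 g/cup ≈ 870.2 g
sour cream: (1 tbsp + 1 tsp = 4/3 tbsp) × 4/3 × 15 mL/tbsp ≈ 26.7 mL
feta: 14 oz × 4/3 × 28.35 g/oz ÷ 1000 g/kg ≈ 0.5 kg
honey: 6 tbsp × 4/3 × 15 mL/tbsp = 120.0 mL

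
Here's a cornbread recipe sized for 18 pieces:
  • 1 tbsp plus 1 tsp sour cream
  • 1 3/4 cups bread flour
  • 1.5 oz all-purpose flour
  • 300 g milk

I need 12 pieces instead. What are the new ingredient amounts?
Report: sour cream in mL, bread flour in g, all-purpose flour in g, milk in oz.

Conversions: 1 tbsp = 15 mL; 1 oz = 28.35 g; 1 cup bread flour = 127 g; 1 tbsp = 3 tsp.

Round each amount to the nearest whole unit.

sour cream: 13 mL; bread flour: 148 g; all-purpose flour: 28 g; milk: 7 oz

Scaling factor: 12/18 = 2/3.
sour cream: (1 tbsp + 1 tsp = 4/3 tbsp) × 2/3 × 15 mL/tbsp ≈ 13 mL
bread flour: 1.75 cup × 2/3 × 127 g/cup ≈ 148 g
all-purpose flour: 1.5 oz × 2/3 × 28.35 g/oz ≈ 28 g
milk: 300 g × 2/3 ÷ 28.35 g/oz ≈ 7 oz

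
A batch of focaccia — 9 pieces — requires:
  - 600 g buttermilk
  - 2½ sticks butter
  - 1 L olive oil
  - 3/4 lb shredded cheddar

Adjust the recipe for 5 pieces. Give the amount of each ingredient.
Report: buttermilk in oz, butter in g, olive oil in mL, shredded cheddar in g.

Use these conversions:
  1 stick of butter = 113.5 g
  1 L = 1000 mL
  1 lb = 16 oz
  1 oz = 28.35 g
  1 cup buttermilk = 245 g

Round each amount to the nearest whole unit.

Scaling factor: 5/9.
buttermilk: 600 g × 5/9 ÷ 28.35 g/oz ≈ 12 oz
butter: 2.5 stick × 5/9 × 113.5 g/stick ≈ 158 g
olive oil: 1 L × 5/9 × 1000 mL/L ≈ 556 mL
shredded cheddar: 0.75 lb × 5/9 × 16 oz/lb × 28.35 g/oz = 189 g

buttermilk: 12 oz; butter: 158 g; olive oil: 556 mL; shredded cheddar: 189 g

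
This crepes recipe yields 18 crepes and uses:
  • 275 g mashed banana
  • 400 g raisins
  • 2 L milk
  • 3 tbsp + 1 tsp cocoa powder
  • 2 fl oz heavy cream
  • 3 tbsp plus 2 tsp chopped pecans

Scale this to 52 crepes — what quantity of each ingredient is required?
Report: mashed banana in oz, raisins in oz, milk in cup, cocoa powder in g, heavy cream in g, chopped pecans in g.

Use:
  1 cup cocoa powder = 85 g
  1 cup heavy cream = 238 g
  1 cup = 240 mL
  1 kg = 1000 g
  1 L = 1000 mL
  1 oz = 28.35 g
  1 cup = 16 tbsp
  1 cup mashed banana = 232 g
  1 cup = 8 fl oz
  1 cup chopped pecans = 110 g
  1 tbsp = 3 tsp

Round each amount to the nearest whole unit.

Scaling factor: 52/18 = 26/9.
mashed banana: 275 g × 26/9 ÷ 28.35 g/oz ≈ 28 oz
raisins: 400 g × 26/9 ÷ 28.35 g/oz ≈ 41 oz
milk: 2 L × 26/9 × 1000 mL/L ÷ 240 mL/cup ≈ 24 cup
cocoa powder: (3 tbsp + 1 tsp = 10/3 tbsp) × 26/9 ÷ 16 tbsp/cup × 85 g/cup ≈ 51 g
heavy cream: 2 fl oz × 26/9 ÷ 8 fl oz/cup × 238 g/cup ≈ 172 g
chopped pecans: (3 tbsp + 2 tsp = 11/3 tbsp) × 26/9 ÷ 16 tbsp/cup × 110 g/cup ≈ 73 g

mashed banana: 28 oz; raisins: 41 oz; milk: 24 cup; cocoa powder: 51 g; heavy cream: 172 g; chopped pecans: 73 g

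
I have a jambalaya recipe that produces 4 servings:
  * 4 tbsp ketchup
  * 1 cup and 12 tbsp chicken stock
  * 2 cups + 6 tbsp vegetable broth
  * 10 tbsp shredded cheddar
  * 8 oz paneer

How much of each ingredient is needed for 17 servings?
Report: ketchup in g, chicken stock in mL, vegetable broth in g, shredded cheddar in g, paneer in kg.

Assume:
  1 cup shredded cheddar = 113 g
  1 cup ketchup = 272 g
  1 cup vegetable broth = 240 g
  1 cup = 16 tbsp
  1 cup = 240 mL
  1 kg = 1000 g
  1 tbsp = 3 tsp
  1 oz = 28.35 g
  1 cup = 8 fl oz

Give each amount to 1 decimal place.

ketchup: 289.0 g; chicken stock: 1785.0 mL; vegetable broth: 2422.5 g; shredded cheddar: 300.2 g; paneer: 1.0 kg

Scaling factor: 17/4 = 4.25.
ketchup: 4 tbsp × 17/4 ÷ 16 tbsp/cup × 272 g/cup = 289.0 g
chicken stock: (1 cup + 12 tbsp = 1.75 cup) × 17/4 × 240 mL/cup = 1785.0 mL
vegetable broth: (2 cup + 6 tbsp = 2.375 cup) × 17/4 × 240 g/cup = 2422.5 g
shredded cheddar: 10 tbsp × 17/4 ÷ 16 tbsp/cup × 113 g/cup ≈ 300.2 g
paneer: 8 oz × 17/4 × 28.35 g/oz ÷ 1000 g/kg ≈ 1.0 kg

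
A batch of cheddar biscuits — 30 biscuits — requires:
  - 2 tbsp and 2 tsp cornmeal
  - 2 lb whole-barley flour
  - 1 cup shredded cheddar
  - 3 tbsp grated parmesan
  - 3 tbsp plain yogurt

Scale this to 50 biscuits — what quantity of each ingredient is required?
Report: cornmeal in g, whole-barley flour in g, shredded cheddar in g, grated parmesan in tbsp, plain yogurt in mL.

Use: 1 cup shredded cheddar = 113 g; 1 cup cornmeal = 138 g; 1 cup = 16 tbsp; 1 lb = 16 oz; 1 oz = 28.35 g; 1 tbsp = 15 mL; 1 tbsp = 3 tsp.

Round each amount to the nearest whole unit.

cornmeal: 38 g; whole-barley flour: 1512 g; shredded cheddar: 188 g; grated parmesan: 5 tbsp; plain yogurt: 75 mL

Scaling factor: 50/30 = 5/3.
cornmeal: (2 tbsp + 2 tsp = 8/3 tbsp) × 5/3 ÷ 16 tbsp/cup × 138 g/cup ≈ 38 g
whole-barley flour: 2 lb × 5/3 × 16 oz/lb × 28.35 g/oz = 1512 g
shredded cheddar: 1 cup × 5/3 × 113 g/cup ≈ 188 g
grated parmesan: 3 tbsp × 5/3 = 5 tbsp
plain yogurt: 3 tbsp × 5/3 × 15 mL/tbsp = 75 mL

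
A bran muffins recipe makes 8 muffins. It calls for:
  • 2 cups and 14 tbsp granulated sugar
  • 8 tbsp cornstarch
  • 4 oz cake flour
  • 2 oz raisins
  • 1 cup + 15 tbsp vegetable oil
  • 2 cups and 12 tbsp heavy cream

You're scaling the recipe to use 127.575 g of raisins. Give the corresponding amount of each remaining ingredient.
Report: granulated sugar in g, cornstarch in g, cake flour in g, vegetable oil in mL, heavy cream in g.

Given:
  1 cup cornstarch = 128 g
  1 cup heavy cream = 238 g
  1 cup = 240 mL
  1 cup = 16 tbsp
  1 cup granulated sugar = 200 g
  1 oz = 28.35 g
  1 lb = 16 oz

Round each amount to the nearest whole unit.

granulated sugar: 1294 g; cornstarch: 144 g; cake flour: 255 g; vegetable oil: 1046 mL; heavy cream: 1473 g

The original recipe has 56.7 g of raisins, so the scaling factor is 127.575 ÷ 56.7 = 9/4 = 2.25.
granulated sugar: (2 cup + 14 tbsp = 2.875 cup) × 9/4 × 200 g/cup ≈ 1294 g
cornstarch: 8 tbsp × 9/4 ÷ 16 tbsp/cup × 128 g/cup = 144 g
cake flour: 4 oz × 9/4 × 28.35 g/oz ≈ 255 g
vegetable oil: (1 cup + 15 tbsp = 1.9375 cup) × 9/4 × 240 mL/cup ≈ 1046 mL
heavy cream: (2 cup + 12 tbsp = 2.75 cup) × 9/4 × 238 g/cup ≈ 1473 g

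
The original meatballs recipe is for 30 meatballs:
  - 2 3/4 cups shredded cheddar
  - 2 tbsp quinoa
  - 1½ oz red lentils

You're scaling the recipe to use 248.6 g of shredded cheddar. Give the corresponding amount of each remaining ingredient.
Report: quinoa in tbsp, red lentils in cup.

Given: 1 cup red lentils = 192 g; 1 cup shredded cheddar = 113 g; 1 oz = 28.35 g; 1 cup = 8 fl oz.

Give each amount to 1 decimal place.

quinoa: 1.6 tbsp; red lentils: 0.2 cup

The original recipe has 310.75 g of shredded cheddar, so the scaling factor is 248.6 ÷ 310.75 = 4/5 = 0.8.
quinoa: 2 tbsp × 4/5 = 1.6 tbsp
red lentils: 1.5 oz × 4/5 × 28.35 g/oz ÷ 192 g/cup ≈ 0.2 cup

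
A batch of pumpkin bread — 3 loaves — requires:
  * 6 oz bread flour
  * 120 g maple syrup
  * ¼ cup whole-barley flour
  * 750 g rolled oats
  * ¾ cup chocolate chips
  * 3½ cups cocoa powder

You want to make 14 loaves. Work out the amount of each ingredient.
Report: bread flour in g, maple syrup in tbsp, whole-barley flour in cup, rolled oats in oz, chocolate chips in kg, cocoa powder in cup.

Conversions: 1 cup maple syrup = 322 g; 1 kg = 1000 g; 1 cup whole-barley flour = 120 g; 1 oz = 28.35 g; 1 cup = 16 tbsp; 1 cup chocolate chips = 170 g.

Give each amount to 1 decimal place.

bread flour: 793.8 g; maple syrup: 27.8 tbsp; whole-barley flour: 1.2 cup; rolled oats: 123.5 oz; chocolate chips: 0.6 kg; cocoa powder: 16.3 cup

Scaling factor: 14/3.
bread flour: 6 oz × 14/3 × 28.35 g/oz = 793.8 g
maple syrup: 120 g × 14/3 ÷ 322 g/cup × 16 tbsp/cup ≈ 27.8 tbsp
whole-barley flour: 0.25 cup × 14/3 ≈ 1.2 cup
rolled oats: 750 g × 14/3 ÷ 28.35 g/oz ≈ 123.5 oz
chocolate chips: 0.75 cup × 14/3 × 170 g/cup ÷ 1000 g/kg ≈ 0.6 kg
cocoa powder: 3.5 cup × 14/3 ≈ 16.3 cup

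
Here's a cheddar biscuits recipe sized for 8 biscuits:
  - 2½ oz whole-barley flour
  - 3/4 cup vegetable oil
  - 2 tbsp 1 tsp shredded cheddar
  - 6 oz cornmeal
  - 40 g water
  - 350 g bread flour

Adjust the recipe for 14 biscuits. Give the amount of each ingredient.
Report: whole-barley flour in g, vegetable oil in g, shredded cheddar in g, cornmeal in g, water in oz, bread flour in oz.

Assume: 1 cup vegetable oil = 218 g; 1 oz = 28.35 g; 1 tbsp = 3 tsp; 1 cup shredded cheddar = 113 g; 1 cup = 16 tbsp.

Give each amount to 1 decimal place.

whole-barley flour: 124.0 g; vegetable oil: 286.1 g; shredded cheddar: 28.8 g; cornmeal: 297.7 g; water: 2.5 oz; bread flour: 21.6 oz

Scaling factor: 14/8 = 7/4 = 1.75.
whole-barley flour: 2.5 oz × 7/4 × 28.35 g/oz ≈ 124.0 g
vegetable oil: 0.75 cup × 7/4 × 218 g/cup ≈ 286.1 g
shredded cheddar: (2 tbsp + 1 tsp = 7/3 tbsp) × 7/4 ÷ 16 tbsp/cup × 113 g/cup ≈ 28.8 g
cornmeal: 6 oz × 7/4 × 28.35 g/oz ≈ 297.7 g
water: 40 g × 7/4 ÷ 28.35 g/oz ≈ 2.5 oz
bread flour: 350 g × 7/4 ÷ 28.35 g/oz ≈ 21.6 oz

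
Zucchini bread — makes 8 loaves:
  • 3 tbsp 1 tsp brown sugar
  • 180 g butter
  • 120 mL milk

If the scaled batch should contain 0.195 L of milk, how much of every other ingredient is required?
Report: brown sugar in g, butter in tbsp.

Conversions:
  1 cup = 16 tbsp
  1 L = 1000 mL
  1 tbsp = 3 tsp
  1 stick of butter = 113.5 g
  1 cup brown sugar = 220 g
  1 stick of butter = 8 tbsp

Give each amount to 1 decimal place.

The original recipe has 0.12 L of milk, so the scaling factor is 0.195 ÷ 0.12 = 13/8 = 1.625.
brown sugar: (3 tbsp + 1 tsp = 10/3 tbsp) × 13/8 ÷ 16 tbsp/cup × 220 g/cup ≈ 74.5 g
butter: 180 g × 13/8 ÷ 113.5 g/stick × 8 tbsp/stick ≈ 20.6 tbsp

brown sugar: 74.5 g; butter: 20.6 tbsp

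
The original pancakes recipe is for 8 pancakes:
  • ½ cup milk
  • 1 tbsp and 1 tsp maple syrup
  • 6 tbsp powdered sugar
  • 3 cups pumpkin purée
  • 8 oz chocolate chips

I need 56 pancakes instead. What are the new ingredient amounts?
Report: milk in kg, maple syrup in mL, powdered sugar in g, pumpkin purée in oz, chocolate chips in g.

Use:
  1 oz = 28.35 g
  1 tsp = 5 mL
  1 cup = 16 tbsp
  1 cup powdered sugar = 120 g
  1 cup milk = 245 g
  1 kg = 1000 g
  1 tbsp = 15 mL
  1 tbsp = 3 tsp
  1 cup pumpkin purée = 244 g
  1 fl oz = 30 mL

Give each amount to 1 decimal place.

milk: 0.9 kg; maple syrup: 140.0 mL; powdered sugar: 315.0 g; pumpkin purée: 180.7 oz; chocolate chips: 1587.6 g

Scaling factor: 56/8 = 7.
milk: 0.5 cup × 7 × 245 g/cup ÷ 1000 g/kg ≈ 0.9 kg
maple syrup: (1 tbsp + 1 tsp = 4/3 tbsp) × 7 × 15 mL/tbsp = 140.0 mL
powdered sugar: 6 tbsp × 7 ÷ 16 tbsp/cup × 120 g/cup = 315.0 g
pumpkin purée: 3 cup × 7 × 244 g/cup ÷ 28.35 g/oz ≈ 180.7 oz
chocolate chips: 8 oz × 7 × 28.35 g/oz = 1587.6 g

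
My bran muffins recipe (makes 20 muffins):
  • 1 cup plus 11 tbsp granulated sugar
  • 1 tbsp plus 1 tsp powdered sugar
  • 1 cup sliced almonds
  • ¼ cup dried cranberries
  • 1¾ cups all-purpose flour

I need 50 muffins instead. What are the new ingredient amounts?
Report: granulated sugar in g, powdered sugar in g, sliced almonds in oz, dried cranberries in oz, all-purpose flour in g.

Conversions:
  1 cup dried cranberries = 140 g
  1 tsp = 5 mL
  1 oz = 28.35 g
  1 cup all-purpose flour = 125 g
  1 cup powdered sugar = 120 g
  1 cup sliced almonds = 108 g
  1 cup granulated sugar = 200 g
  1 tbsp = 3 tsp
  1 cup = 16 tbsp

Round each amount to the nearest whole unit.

granulated sugar: 844 g; powdered sugar: 25 g; sliced almonds: 10 oz; dried cranberries: 3 oz; all-purpose flour: 547 g

Scaling factor: 50/20 = 5/2 = 2.5.
granulated sugar: (1 cup + 11 tbsp = 1.6875 cup) × 5/2 × 200 g/cup ≈ 844 g
powdered sugar: (1 tbsp + 1 tsp = 4/3 tbsp) × 5/2 ÷ 16 tbsp/cup × 120 g/cup = 25 g
sliced almonds: 1 cup × 5/2 × 108 g/cup ÷ 28.35 g/oz ≈ 10 oz
dried cranberries: 0.25 cup × 5/2 × 140 g/cup ÷ 28.35 g/oz ≈ 3 oz
all-purpose flour: 1.75 cup × 5/2 × 125 g/cup ≈ 547 g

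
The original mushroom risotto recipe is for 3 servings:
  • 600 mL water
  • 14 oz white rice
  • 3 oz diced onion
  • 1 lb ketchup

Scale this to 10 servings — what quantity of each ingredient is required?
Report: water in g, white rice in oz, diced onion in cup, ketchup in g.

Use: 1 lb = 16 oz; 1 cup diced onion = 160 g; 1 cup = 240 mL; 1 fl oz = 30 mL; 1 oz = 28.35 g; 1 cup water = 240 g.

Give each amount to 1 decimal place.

Scaling factor: 10/3.
water: 600 mL × 10/3 ÷ 240 mL/cup × 240 g/cup = 2000.0 g
white rice: 14 oz × 10/3 ≈ 46.7 oz
diced onion: 3 oz × 10/3 × 28.35 g/oz ÷ 160 g/cup ≈ 1.8 cup
ketchup: 1 lb × 10/3 × 16 oz/lb × 28.35 g/oz = 1512.0 g

water: 2000.0 g; white rice: 46.7 oz; diced onion: 1.8 cup; ketchup: 1512.0 g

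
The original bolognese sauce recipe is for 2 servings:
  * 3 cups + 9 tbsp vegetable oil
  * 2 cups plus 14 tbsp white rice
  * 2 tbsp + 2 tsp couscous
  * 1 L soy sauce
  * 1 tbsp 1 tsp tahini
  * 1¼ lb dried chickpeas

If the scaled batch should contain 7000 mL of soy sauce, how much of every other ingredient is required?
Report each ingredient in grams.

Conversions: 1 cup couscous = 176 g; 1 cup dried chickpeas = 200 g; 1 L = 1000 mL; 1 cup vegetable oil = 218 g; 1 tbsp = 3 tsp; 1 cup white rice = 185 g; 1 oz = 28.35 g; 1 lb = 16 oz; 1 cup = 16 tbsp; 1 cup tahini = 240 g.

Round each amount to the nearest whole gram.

vegetable oil: 5436 g; white rice: 3723 g; couscous: 205 g; tahini: 140 g; dried chickpeas: 3969 g

The original recipe has 1000 mL of soy sauce, so the scaling factor is 7000 ÷ 1000 = 7.
vegetable oil: (3 cup + 9 tbsp = 3.5625 cup) × 7 × 218 g/cup ≈ 5436 g
white rice: (2 cup + 14 tbsp = 2.875 cup) × 7 × 185 g/cup ≈ 3723 g
couscous: (2 tbsp + 2 tsp = 8/3 tbsp) × 7 ÷ 16 tbsp/cup × 176 g/cup ≈ 205 g
tahini: (1 tbsp + 1 tsp = 4/3 tbsp) × 7 ÷ 16 tbsp/cup × 240 g/cup = 140 g
dried chickpeas: 1.25 lb × 7 × 16 oz/lb × 28.35 g/oz = 3969 g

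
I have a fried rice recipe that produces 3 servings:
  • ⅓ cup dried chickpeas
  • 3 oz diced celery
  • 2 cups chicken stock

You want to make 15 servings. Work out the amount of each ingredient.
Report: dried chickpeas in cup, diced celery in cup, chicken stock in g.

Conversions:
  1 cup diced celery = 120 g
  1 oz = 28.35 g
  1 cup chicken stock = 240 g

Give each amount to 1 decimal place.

dried chickpeas: 1.7 cup; diced celery: 3.5 cup; chicken stock: 2400.0 g

Scaling factor: 15/3 = 5.
dried chickpeas: 1/3 cup × 5 ≈ 1.7 cup
diced celery: 3 oz × 5 × 28.35 g/oz ÷ 120 g/cup ≈ 3.5 cup
chicken stock: 2 cup × 5 × 240 g/cup = 2400.0 g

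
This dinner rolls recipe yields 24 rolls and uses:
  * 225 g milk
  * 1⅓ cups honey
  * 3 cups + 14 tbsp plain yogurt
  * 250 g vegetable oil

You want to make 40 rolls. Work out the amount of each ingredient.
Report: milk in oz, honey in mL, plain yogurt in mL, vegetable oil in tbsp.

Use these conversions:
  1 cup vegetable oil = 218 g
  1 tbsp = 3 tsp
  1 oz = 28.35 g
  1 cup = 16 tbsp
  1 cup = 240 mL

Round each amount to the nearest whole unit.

milk: 13 oz; honey: 533 mL; plain yogurt: 1550 mL; vegetable oil: 31 tbsp

Scaling factor: 40/24 = 5/3.
milk: 225 g × 5/3 ÷ 28.35 g/oz ≈ 13 oz
honey: 4/3 cup × 5/3 × 240 mL/cup ≈ 533 mL
plain yogurt: (3 cup + 14 tbsp = 3.875 cup) × 5/3 × 240 mL/cup = 1550 mL
vegetable oil: 250 g × 5/3 ÷ 218 g/cup × 16 tbsp/cup ≈ 31 tbsp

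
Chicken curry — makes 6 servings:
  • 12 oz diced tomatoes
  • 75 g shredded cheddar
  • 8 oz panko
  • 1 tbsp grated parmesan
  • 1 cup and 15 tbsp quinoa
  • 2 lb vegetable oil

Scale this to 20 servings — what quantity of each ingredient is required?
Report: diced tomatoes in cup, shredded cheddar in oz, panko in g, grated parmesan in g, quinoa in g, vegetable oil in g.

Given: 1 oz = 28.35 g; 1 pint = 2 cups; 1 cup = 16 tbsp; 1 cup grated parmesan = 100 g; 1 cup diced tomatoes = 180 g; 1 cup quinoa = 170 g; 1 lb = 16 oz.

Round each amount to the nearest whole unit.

diced tomatoes: 6 cup; shredded cheddar: 9 oz; panko: 756 g; grated parmesan: 21 g; quinoa: 1098 g; vegetable oil: 3024 g

Scaling factor: 20/6 = 10/3.
diced tomatoes: 12 oz × 10/3 × 28.35 g/oz ÷ 180 g/cup ≈ 6 cup
shredded cheddar: 75 g × 10/3 ÷ 28.35 g/oz ≈ 9 oz
panko: 8 oz × 10/3 × 28.35 g/oz = 756 g
grated parmesan: 1 tbsp × 10/3 ÷ 16 tbsp/cup × 100 g/cup ≈ 21 g
quinoa: (1 cup + 15 tbsp = 1.9375 cup) × 10/3 × 170 g/cup ≈ 1098 g
vegetable oil: 2 lb × 10/3 × 16 oz/lb × 28.35 g/oz = 3024 g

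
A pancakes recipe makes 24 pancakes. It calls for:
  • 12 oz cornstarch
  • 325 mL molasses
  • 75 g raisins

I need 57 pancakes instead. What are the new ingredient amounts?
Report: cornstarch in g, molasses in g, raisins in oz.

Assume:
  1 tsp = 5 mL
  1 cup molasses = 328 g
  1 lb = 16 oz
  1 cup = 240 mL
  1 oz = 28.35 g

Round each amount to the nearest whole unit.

cornstarch: 808 g; molasses: 1055 g; raisins: 6 oz

Scaling factor: 57/24 = 19/8 = 2.375.
cornstarch: 12 oz × 19/8 × 28.35 g/oz ≈ 808 g
molasses: 325 mL × 19/8 ÷ 240 mL/cup × 328 g/cup ≈ 1055 g
raisins: 75 g × 19/8 ÷ 28.35 g/oz ≈ 6 oz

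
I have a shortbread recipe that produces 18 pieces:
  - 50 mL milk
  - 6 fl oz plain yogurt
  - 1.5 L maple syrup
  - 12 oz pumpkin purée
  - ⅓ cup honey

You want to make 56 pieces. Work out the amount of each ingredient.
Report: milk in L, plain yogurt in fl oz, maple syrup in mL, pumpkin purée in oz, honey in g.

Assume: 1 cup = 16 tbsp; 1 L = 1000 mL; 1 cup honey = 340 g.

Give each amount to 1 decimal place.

milk: 0.2 L; plain yogurt: 18.7 fl oz; maple syrup: 4666.7 mL; pumpkin purée: 37.3 oz; honey: 352.6 g

Scaling factor: 56/18 = 28/9.
milk: 50 mL × 28/9 ÷ 1000 mL/L ≈ 0.2 L
plain yogurt: 6 fl oz × 28/9 ≈ 18.7 fl oz
maple syrup: 1.5 L × 28/9 × 1000 mL/L ≈ 4666.7 mL
pumpkin purée: 12 oz × 28/9 ≈ 37.3 oz
honey: 1/3 cup × 28/9 × 340 g/cup ≈ 352.6 g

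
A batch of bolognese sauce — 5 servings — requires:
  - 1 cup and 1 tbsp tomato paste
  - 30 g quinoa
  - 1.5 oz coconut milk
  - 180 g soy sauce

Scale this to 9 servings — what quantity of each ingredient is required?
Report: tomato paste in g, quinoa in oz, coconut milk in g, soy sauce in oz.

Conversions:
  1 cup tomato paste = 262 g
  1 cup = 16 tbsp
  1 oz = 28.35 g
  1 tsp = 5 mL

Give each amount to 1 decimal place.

Scaling factor: 9/5 = 1.8.
tomato paste: (1 cup + 1 tbsp = 1.0625 cup) × 9/5 × 262 g/cup ≈ 501.1 g
quinoa: 30 g × 9/5 ÷ 28.35 g/oz ≈ 1.9 oz
coconut milk: 1.5 oz × 9/5 × 28.35 g/oz ≈ 76.5 g
soy sauce: 180 g × 9/5 ÷ 28.35 g/oz ≈ 11.4 oz

tomato paste: 501.1 g; quinoa: 1.9 oz; coconut milk: 76.5 g; soy sauce: 11.4 oz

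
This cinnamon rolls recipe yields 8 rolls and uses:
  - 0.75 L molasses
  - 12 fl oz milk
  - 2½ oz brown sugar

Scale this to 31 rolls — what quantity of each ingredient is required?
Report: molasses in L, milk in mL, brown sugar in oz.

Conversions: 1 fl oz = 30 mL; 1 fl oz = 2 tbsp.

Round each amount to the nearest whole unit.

Scaling factor: 31/8 = 3.875.
molasses: 0.75 L × 31/8 ≈ 3 L
milk: 12 fl oz × 31/8 × 30 mL/fl oz = 1395 mL
brown sugar: 2.5 oz × 31/8 ≈ 10 oz

molasses: 3 L; milk: 1395 mL; brown sugar: 10 oz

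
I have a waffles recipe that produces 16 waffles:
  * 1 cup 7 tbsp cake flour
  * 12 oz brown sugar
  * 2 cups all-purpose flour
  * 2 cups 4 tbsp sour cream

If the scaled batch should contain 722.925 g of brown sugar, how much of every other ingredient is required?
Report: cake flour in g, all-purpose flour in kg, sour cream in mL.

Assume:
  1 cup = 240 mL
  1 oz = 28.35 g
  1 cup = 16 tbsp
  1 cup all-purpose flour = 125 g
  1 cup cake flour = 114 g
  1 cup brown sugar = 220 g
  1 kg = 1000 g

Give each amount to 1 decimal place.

The original recipe has 340.2 g of brown sugar, so the scaling factor is 722.925 ÷ 340.2 = 17/8 = 2.125.
cake flour: (1 cup + 7 tbsp = 1.4375 cup) × 17/8 × 114 g/cup ≈ 348.2 g
all-purpose flour: 2 cup × 17/8 × 125 g/cup ÷ 1000 g/kg ≈ 0.5 kg
sour cream: (2 cup + 4 tbsp = 2.25 cup) × 17/8 × 240 mL/cup = 1147.5 mL

cake flour: 348.2 g; all-purpose flour: 0.5 kg; sour cream: 1147.5 mL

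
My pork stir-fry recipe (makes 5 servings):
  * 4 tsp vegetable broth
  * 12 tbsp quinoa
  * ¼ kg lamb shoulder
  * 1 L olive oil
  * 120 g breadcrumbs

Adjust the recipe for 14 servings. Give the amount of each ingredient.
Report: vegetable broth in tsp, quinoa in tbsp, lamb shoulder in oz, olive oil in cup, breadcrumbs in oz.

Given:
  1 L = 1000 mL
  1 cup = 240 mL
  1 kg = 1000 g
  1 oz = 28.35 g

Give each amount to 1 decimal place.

Scaling factor: 14/5 = 2.8.
vegetable broth: 4 tsp × 14/5 = 11.2 tsp
quinoa: 12 tbsp × 14/5 = 33.6 tbsp
lamb shoulder: 0.25 kg × 14/5 × 1000 g/kg ÷ 28.35 g/oz ≈ 24.7 oz
olive oil: 1 L × 14/5 × 1000 mL/L ÷ 240 mL/cup ≈ 11.7 cup
breadcrumbs: 120 g × 14/5 ÷ 28.35 g/oz ≈ 11.9 oz

vegetable broth: 11.2 tsp; quinoa: 33.6 tbsp; lamb shoulder: 24.7 oz; olive oil: 11.7 cup; breadcrumbs: 11.9 oz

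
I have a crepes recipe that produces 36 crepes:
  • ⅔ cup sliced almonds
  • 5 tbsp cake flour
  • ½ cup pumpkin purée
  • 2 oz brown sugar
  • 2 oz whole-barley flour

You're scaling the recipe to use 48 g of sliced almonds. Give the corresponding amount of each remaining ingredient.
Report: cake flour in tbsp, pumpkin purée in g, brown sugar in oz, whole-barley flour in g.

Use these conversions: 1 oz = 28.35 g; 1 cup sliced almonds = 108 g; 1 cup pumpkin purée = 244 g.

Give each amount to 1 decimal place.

cake flour: 3.3 tbsp; pumpkin purée: 81.3 g; brown sugar: 1.3 oz; whole-barley flour: 37.8 g

The original recipe has 72 g of sliced almonds, so the scaling factor is 48 ÷ 72 = 2/3.
cake flour: 5 tbsp × 2/3 ≈ 3.3 tbsp
pumpkin purée: 0.5 cup × 2/3 × 244 g/cup ≈ 81.3 g
brown sugar: 2 oz × 2/3 ≈ 1.3 oz
whole-barley flour: 2 oz × 2/3 × 28.35 g/oz = 37.8 g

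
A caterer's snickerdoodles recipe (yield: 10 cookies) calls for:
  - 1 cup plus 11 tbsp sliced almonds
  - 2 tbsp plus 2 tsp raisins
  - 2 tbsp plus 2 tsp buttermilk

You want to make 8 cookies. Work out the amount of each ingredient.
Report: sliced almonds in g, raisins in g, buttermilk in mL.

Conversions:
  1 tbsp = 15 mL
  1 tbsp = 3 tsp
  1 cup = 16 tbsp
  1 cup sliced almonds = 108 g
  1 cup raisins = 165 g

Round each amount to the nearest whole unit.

sliced almonds: 146 g; raisins: 22 g; buttermilk: 32 mL

Scaling factor: 8/10 = 4/5 = 0.8.
sliced almonds: (1 cup + 11 tbsp = 1.6875 cup) × 4/5 × 108 g/cup ≈ 146 g
raisins: (2 tbsp + 2 tsp = 8/3 tbsp) × 4/5 ÷ 16 tbsp/cup × 165 g/cup = 22 g
buttermilk: (2 tbsp + 2 tsp = 8/3 tbsp) × 4/5 × 15 mL/tbsp = 32 mL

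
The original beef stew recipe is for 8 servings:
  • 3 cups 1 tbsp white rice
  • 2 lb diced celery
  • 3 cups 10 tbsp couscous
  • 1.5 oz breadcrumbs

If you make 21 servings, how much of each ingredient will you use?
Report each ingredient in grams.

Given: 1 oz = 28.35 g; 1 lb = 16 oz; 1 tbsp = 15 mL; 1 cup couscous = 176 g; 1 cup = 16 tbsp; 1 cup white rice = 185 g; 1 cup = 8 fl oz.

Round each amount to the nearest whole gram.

Scaling factor: 21/8 = 2.625.
white rice: (3 cup + 1 tbsp = 3.0625 cup) × 21/8 × 185 g/cup ≈ 1487 g
diced celery: 2 lb × 21/8 × 16 oz/lb × 28.35 g/oz ≈ 2381 g
couscous: (3 cup + 10 tbsp = 3.625 cup) × 21/8 × 176 g/cup ≈ 1675 g
breadcrumbs: 1.5 oz × 21/8 × 28.35 g/oz ≈ 112 g

white rice: 1487 g; diced celery: 2381 g; couscous: 1675 g; breadcrumbs: 112 g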